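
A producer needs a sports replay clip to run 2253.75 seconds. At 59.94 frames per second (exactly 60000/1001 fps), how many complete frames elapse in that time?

Frames = 2253.75 × 60000/1001 = 135225000/1001 ≈ 135089.9101.
Complete frames: 135089.

135089 frames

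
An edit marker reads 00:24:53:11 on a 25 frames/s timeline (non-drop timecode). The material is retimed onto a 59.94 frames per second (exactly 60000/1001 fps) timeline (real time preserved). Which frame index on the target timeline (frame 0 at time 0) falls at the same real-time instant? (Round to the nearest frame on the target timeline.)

Source frame index: (0×3600 + 24×60 + 53) × 25 + 11 = 37336.
Real time: 37336 / (25) = 37336/25 s.
Target frame: (37336/25) × (60000/1001) = 6892800/77 ≈ 89516.883 → 89517.

frame 89517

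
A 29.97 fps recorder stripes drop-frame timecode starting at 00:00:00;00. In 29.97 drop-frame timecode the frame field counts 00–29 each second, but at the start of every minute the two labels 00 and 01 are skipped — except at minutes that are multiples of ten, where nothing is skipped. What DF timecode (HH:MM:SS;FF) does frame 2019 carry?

Ten DF minutes hold 17982 frames, so frame 2019 lies in block 0 (frames 0–17981) with 2019 frames into that block.
The block's first minute is 1800 frames and the rest 1798 each; 2019 frames reaches minute 1, so 0 × 18 + 1 × 2 = 2 labels have been skipped so far.
Adding those back, label number 2019 + 2 = 2021 at 30 labels/s is 67 s + 11 f = 0 h 1 min 7 s frame 11, i.e. 00:01:07;11.

00:01:07;11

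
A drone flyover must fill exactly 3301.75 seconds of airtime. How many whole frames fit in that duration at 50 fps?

Frames = 3301.75 × 50 = 330175/2 ≈ 165087.5000.
Complete frames: 165087.

165087 frames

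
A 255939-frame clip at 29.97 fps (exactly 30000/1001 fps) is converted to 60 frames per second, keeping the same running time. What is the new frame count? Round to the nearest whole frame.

512390 frames

Frames at target rate = 255939 × (60) / (30000/1001) = 256194939/500 ≈ 512389.878.
Nearest whole frame: 512390.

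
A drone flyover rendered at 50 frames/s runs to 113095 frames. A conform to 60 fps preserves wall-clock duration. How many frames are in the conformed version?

135714 frames

Target frames = source frames × (target rate / source rate) = 113095 × (60)/(50) = 113095 × 6/5 = 135714.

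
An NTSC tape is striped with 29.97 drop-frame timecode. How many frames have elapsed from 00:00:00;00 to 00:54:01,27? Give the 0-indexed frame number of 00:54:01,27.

Complete 10-minute blocks: 5, each 17982 frames → 89910.
Remaining 4 whole minutes in the current block: 1800 + 3 × 1798 = 7194 frames.
Within the current minute: 1 × 30 + 27 − 2 = 55 (labels ;00/;01 skipped at this minute). Total = 89910 + 7194 + 55 = 97159.

97159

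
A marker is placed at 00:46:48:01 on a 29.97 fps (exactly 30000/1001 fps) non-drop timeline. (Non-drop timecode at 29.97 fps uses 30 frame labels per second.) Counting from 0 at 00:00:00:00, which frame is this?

Total seconds to the label: (0 × 3600 + 46 × 60 + 48) = 2808.
Frame index = 2808 × 30 + 1 = 84241.

frame 84241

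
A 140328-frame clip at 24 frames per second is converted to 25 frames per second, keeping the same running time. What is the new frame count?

Target frames = source frames × (target rate / source rate) = 140328 × (25)/(24) = 140328 × 25/24 = 146175.

146175 frames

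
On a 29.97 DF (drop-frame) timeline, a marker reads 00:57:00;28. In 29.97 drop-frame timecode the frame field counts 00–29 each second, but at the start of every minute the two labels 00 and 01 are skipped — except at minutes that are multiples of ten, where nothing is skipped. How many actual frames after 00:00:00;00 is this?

As if non-drop at 30 labels/s: (0 × 3600 + 57 × 60 + 0) × 30 + 28 = 102628.
Minute boundaries passed: 57; those not divisible by 10: 57 − 5 = 52; dropped labels = 2 × 52 = 104.
Actual frame index = 102628 − 104 = 102524.

102524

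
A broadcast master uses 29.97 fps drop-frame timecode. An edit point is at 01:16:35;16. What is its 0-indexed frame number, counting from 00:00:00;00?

As if non-drop at 30 labels/s: (1 × 3600 + 16 × 60 + 35) × 30 + 16 = 137866.
Minute boundaries passed: 76; those not divisible by 10: 76 − 7 = 69; dropped labels = 2 × 69 = 138.
Actual frame index = 137866 − 138 = 137728.

137728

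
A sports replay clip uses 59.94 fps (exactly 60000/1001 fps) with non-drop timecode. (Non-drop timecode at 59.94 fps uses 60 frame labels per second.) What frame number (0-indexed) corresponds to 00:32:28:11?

116891

Total seconds to the label: (0 × 3600 + 32 × 60 + 28) = 1948.
Frame index = 1948 × 60 + 11 = 116891.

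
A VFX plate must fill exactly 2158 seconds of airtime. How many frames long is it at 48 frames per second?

103584 frames

Frames = 2158 × 48 = 103584.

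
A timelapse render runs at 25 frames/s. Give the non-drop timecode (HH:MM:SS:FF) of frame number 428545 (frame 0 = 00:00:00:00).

04:45:41:20

428545 ÷ 25 = 17141 full seconds, remainder 20 frames.
17141 s = 4 h 45 min 41 s.
Timecode: 04:45:41:20.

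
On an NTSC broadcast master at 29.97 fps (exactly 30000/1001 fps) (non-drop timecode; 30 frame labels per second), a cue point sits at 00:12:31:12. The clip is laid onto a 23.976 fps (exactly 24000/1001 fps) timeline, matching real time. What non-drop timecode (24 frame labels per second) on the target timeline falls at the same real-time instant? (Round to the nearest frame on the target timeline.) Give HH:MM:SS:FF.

Source frame index: (0×3600 + 12×60 + 31) × 30 + 12 = 22542.
Real time: 22542 / (30000/1001) = 3760757/5000 s.
Target frame: (3760757/5000) × (24000/1001) = 90168/5 ≈ 18033.600 → 18034.
At 24 labels/s: frame 18034 → 00:12:31:10.

00:12:31:10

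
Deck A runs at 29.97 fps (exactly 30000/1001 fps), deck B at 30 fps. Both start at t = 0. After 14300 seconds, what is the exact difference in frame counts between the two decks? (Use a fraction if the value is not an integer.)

3000/7 frames

A emits 30000/1001 × 14300 = 3000000/7 frames; B emits 30 × 14300 = 429000.
Difference = 3000/7 frames (≈ 428.5714); B is ahead of A.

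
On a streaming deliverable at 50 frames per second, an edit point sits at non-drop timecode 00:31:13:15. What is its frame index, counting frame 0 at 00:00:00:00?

Total seconds to the label: (0 × 3600 + 31 × 60 + 13) = 1873.
Frame index = 1873 × 50 + 15 = 93665.

frame 93665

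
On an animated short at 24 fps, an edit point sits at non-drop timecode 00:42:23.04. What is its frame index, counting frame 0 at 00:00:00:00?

Total seconds to the label: (0 × 3600 + 42 × 60 + 23) = 2543.
Frame index = 2543 × 24 + 4 = 61036.

61036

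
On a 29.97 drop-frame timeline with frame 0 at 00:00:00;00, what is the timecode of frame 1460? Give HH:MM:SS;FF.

Ten DF minutes hold 17982 frames, so frame 1460 lies in block 0 (frames 0–17981) with 1460 frames into that block.
The block's first minute is 1800 frames and the rest 1798 each; 1460 frames reaches minute 0, so 0 × 18 + 0 × 2 = 0 labels have been skipped so far.
Adding those back, label number 1460 + 0 = 1460 at 30 labels/s is 48 s + 20 f = 0 h 0 min 48 s frame 20, i.e. 00:00:48;20.

00:00:48;20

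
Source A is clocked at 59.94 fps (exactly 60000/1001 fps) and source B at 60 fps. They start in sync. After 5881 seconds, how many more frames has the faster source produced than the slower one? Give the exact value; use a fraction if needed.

352860/1001 frames

A emits 60000/1001 × 5881 = 352860000/1001 frames; B emits 60 × 5881 = 352860.
Difference = 352860/1001 frames (≈ 352.5075); B is ahead of A.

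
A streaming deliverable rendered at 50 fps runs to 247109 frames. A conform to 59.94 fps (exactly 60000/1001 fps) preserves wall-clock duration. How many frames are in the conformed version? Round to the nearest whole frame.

Frames at target rate = 247109 × (60000/1001) / (50) = 296530800/1001 ≈ 296234.565.
Nearest whole frame: 296235.

296235 frames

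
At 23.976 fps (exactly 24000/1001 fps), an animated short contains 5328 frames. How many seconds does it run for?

222.222 seconds

Running time = 5328 / (24000/1001) = 222.222 s.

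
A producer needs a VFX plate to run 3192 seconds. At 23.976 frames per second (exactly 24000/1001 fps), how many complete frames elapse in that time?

Frames = 3192 × 24000/1001 = 10944000/143 ≈ 76531.4685.
Complete frames: 76531.

76531 frames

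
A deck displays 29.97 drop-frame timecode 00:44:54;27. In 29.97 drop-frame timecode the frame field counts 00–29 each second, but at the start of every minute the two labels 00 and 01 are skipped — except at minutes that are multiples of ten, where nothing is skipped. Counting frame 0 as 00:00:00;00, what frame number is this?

80767

As if non-drop at 30 labels/s: (0 × 3600 + 44 × 60 + 54) × 30 + 27 = 80847.
Minute boundaries passed: 44; those not divisible by 10: 44 − 4 = 40; dropped labels = 2 × 40 = 80.
Actual frame index = 80847 − 80 = 80767.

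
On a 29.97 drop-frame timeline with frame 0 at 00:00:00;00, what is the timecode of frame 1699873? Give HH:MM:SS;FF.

Each 10-minute DF block holds 10 × 60 × 30 − 9 × 2 = 17982 frames. 1699873 ÷ 17982 → 94 full blocks, remainder 9565.
Within the partial block the first minute is 1800 frames and each further minute 1798, so 5 further minute boundaries passed. Total skipped labels = 18 × 94 + 2 × 5 = 1702.
Non-drop label index = 1699873 + 1702 = 1701575; at 30 labels/s that is 15:45:19:05, i.e. DF 15:45:19;05.

15:45:19;05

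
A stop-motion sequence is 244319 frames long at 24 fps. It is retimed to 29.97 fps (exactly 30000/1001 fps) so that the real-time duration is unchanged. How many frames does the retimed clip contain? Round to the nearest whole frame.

305094 frames

Frames at target rate = 244319 × (30000/1001) / (24) = 305398750/1001 ≈ 305093.656.
Nearest whole frame: 305094.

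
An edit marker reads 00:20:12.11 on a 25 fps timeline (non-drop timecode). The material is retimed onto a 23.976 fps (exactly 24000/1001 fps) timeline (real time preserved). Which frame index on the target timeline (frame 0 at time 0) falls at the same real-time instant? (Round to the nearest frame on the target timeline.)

Source frame index: (0×3600 + 20×60 + 12) × 25 + 11 = 30311.
Real time: 30311 / (25) = 30311/25 s.
Target frame: (30311/25) × (24000/1001) = 29098560/1001 ≈ 29069.491 → 29069.

frame 29069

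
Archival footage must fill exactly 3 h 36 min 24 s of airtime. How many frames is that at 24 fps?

311616 frames

3 h 36 min 24 s = 12984 s.
Frames = 12984 × 24 = 311616.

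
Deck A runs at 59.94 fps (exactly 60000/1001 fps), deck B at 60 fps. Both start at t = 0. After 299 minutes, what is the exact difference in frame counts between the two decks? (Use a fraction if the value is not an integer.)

299 min = 17940 s.
A emits 60000/1001 × 17940 = 82800000/77 frames; B emits 60 × 17940 = 1076400.
Difference = 82800/77 frames (≈ 1075.3247); B is ahead of A.

82800/77 frames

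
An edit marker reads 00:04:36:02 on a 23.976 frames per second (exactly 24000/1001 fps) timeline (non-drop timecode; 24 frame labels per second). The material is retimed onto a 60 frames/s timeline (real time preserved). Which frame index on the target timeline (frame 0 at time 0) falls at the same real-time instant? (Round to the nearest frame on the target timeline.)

Source frame index: (0×3600 + 4×60 + 36) × 24 + 2 = 6626.
Real time: 6626 / (24000/1001) = 3316313/12000 s.
Target frame: (3316313/12000) × (60) = 3316313/200 ≈ 16581.565 → 16582.

frame 16582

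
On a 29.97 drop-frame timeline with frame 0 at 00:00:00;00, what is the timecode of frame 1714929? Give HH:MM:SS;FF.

Ten DF minutes hold 17982 frames, so frame 1714929 lies in block 95 (frames 1708290–1726271) with 6639 frames into that block.
The block's first minute is 1800 frames and the rest 1798 each; 6639 frames reaches minute 3, so 95 × 18 + 3 × 2 = 1716 labels have been skipped so far.
Adding those back, label number 1714929 + 1716 = 1716645 at 30 labels/s is 57221 s + 15 f = 15 h 53 min 41 s frame 15, i.e. 15:53:41;15.

15:53:41;15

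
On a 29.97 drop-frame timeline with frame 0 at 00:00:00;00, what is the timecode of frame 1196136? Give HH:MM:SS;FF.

11:05:11;04

Ten DF minutes hold 17982 frames, so frame 1196136 lies in block 66 (frames 1186812–1204793) with 9324 frames into that block.
The block's first minute is 1800 frames and the rest 1798 each; 9324 frames reaches minute 5, so 66 × 18 + 5 × 2 = 1198 labels have been skipped so far.
Adding those back, label number 1196136 + 1198 = 1197334 at 30 labels/s is 39911 s + 4 f = 11 h 5 min 11 s frame 4, i.e. 11:05:11;04.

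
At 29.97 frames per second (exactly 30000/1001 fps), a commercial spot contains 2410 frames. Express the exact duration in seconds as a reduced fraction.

241241/3000 seconds

Running time = 2410 ÷ (30000/1001) = 2410 × 1001/30000 = 241241/3000 s.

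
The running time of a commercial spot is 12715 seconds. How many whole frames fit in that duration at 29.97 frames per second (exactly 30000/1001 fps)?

381068 frames

Frames = 12715 × 30000/1001 = 381450000/1001 ≈ 381068.9311.
Complete frames: 381068.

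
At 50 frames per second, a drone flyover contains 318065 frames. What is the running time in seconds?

Running time = 318065 / (50) = 6361.3 s.

6361.3 seconds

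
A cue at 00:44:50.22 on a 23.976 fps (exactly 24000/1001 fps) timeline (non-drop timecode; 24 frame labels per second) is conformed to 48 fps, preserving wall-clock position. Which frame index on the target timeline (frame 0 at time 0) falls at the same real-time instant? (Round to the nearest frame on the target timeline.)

frame 129293

Source frame index: (0×3600 + 44×60 + 50) × 24 + 22 = 64582.
Real time: 64582 / (24000/1001) = 32323291/12000 s.
Target frame: (32323291/12000) × (48) = 32323291/250 ≈ 129293.164 → 129293.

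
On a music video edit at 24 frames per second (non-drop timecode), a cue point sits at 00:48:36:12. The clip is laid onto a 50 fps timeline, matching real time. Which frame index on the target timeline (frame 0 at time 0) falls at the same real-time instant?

Source frame index: (0×3600 + 48×60 + 36) × 24 + 12 = 69996.
Real time: 69996 / (24) = 5833/2 s.
Target frame: (5833/2) × (50) = 145825.

frame 145825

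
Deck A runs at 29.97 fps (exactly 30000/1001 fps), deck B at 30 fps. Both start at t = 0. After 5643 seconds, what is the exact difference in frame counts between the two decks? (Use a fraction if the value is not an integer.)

A emits 30000/1001 × 5643 = 15390000/91 frames; B emits 30 × 5643 = 169290.
Difference = 15390/91 frames (≈ 169.1209); B is ahead of A.

15390/91 frames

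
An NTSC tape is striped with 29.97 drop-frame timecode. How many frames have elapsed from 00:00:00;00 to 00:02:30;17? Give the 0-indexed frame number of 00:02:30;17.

4513

As if non-drop at 30 labels/s: (0 × 3600 + 2 × 60 + 30) × 30 + 17 = 4517.
Minute boundaries passed: 2; those not divisible by 10: 2 − 0 = 2; dropped labels = 2 × 2 = 4.
Actual frame index = 4517 − 4 = 4513.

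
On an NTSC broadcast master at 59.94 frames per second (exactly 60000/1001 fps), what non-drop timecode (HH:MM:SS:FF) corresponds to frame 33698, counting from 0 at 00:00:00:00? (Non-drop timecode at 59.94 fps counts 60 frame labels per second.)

00:09:21:38

33698 ÷ 60 = 561 full seconds, remainder 38 frames.
561 s = 0 h 9 min 21 s.
Timecode: 00:09:21:38.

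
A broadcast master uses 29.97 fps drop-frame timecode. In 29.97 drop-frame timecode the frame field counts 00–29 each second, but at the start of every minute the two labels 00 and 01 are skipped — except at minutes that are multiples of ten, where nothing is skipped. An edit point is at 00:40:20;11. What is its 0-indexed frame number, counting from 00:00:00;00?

Complete 10-minute blocks: 4, each 17982 frames → 71928.
Remaining 0 whole minutes in the current block: 0 frames.
Within the current minute: 20 × 30 + 11 = 611. Total = 71928 + 0 + 611 = 72539.

72539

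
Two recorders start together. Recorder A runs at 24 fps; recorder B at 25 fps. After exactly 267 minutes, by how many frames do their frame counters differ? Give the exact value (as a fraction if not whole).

16020 frames

267 min = 16020 s.
A emits 24 × 16020 = 384480 frames; B emits 25 × 16020 = 400500.
Difference = 16020 frames; B is ahead of A.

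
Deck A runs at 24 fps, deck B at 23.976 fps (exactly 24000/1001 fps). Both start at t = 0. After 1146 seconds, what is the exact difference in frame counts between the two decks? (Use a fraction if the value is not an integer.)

27504/1001 frames

A emits 24 × 1146 = 27504 frames; B emits 24000/1001 × 1146 = 27504000/1001.
Difference = 27504/1001 frames (≈ 27.4765); B is behind A.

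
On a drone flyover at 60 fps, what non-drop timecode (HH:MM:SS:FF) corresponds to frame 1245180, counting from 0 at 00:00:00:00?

1245180 ÷ 60 = 20753 full seconds, remainder 0 frames.
20753 s = 5 h 45 min 53 s.
Timecode: 05:45:53:00.

05:45:53:00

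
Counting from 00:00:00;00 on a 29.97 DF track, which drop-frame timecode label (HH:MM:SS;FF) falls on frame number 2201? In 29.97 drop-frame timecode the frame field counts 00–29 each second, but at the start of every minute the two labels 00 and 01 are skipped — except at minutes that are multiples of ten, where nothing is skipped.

Ten DF minutes hold 17982 frames, so frame 2201 lies in block 0 (frames 0–17981) with 2201 frames into that block.
The block's first minute is 1800 frames and the rest 1798 each; 2201 frames reaches minute 1, so 0 × 18 + 1 × 2 = 2 labels have been skipped so far.
Adding those back, label number 2201 + 2 = 2203 at 30 labels/s is 73 s + 13 f = 0 h 1 min 13 s frame 13, i.e. 00:01:13;13.

00:01:13;13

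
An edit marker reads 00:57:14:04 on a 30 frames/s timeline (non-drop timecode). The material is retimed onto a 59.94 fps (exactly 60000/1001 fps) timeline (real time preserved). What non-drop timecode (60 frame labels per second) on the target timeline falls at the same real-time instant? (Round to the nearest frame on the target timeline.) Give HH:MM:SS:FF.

00:57:10:42

Source frame index: (0×3600 + 57×60 + 14) × 30 + 4 = 103024.
Real time: 103024 / (30) = 51512/15 s.
Target frame: (51512/15) × (60000/1001) = 206048000/1001 ≈ 205842.158 → 205842.
At 60 labels/s: frame 205842 → 00:57:10:42.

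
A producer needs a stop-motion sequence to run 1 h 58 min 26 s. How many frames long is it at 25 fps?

1 h 58 min 26 s = 7106 s.
Frames = 7106 × 25 = 177650.

177650 frames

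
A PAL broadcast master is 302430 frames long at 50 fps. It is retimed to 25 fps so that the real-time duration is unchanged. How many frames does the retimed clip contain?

Target frames = source frames × (target rate / source rate) = 302430 × (25)/(50) = 302430 × 1/2 = 151215.

151215 frames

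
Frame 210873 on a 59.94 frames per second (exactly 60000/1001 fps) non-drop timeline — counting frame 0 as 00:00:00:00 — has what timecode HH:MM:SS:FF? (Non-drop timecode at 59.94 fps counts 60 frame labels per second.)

00:58:34:33

210873 ÷ 60 = 3514 full seconds, remainder 33 frames.
3514 s = 0 h 58 min 34 s.
Timecode: 00:58:34:33.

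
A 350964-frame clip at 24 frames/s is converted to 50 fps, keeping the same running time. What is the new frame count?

731175 frames

Target frames = source frames × (target rate / source rate) = 350964 × (50)/(24) = 350964 × 25/12 = 731175.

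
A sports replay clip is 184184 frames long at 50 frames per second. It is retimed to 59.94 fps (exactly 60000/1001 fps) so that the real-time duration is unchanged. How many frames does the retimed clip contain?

Target frames = source frames × (target rate / source rate) = 184184 × (60000/1001)/(50) = 184184 × 1200/1001 = 220800.

220800 frames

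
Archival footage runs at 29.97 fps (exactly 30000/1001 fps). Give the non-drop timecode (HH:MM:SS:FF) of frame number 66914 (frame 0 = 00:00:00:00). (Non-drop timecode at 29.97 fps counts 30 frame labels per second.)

66914 ÷ 30 = 2230 full seconds, remainder 14 frames.
2230 s = 0 h 37 min 10 s.
Timecode: 00:37:10:14.

00:37:10:14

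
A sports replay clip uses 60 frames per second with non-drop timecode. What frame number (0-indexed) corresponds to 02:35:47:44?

Total seconds to the label: (2 × 3600 + 35 × 60 + 47) = 9347.
Frame index = 9347 × 60 + 44 = 560864.

frame 560864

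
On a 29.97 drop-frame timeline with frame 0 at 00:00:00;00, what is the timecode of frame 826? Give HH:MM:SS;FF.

Each 10-minute DF block holds 10 × 60 × 30 − 9 × 2 = 17982 frames. 826 ÷ 17982 → 0 full blocks, remainder 826.
Within the partial block the first minute is 1800 frames and each further minute 1798, so 0 further minute boundaries passed. Total skipped labels = 18 × 0 + 2 × 0 = 0.
Non-drop label index = 826 + 0 = 826; at 30 labels/s that is 00:00:27:16, i.e. DF 00:00:27;16.

00:00:27;16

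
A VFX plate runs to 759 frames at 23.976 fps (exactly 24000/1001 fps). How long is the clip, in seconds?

Running time = 759 / (24000/1001) = 31.656625 s.

31.656625 seconds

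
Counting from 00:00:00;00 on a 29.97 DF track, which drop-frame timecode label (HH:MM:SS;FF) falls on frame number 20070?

Ten DF minutes hold 17982 frames, so frame 20070 lies in block 1 (frames 17982–35963) with 2088 frames into that block.
The block's first minute is 1800 frames and the rest 1798 each; 2088 frames reaches minute 1, so 1 × 18 + 1 × 2 = 20 labels have been skipped so far.
Adding those back, label number 20070 + 20 = 20090 at 30 labels/s is 669 s + 20 f = 0 h 11 min 9 s frame 20, i.e. 00:11:09;20.

00:11:09;20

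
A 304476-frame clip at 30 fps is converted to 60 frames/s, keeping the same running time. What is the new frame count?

Frames at target rate = 304476 × (60) / (30) = 608952.

608952 frames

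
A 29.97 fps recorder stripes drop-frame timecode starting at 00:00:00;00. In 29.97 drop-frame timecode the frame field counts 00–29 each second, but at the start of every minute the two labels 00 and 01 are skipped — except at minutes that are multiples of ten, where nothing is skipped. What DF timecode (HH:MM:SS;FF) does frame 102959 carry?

00:57:15;13

Ten DF minutes hold 17982 frames, so frame 102959 lies in block 5 (frames 89910–107891) with 13049 frames into that block.
The block's first minute is 1800 frames and the rest 1798 each; 13049 frames reaches minute 7, so 5 × 18 + 7 × 2 = 104 labels have been skipped so far.
Adding those back, label number 102959 + 104 = 103063 at 30 labels/s is 3435 s + 13 f = 0 h 57 min 15 s frame 13, i.e. 00:57:15;13.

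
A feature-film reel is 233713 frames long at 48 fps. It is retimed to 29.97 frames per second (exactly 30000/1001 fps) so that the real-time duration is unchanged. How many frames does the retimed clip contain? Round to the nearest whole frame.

Frames at target rate = 233713 × (30000/1001) / (48) = 146070625/1001 ≈ 145924.700.
Nearest whole frame: 145925.

145925 frames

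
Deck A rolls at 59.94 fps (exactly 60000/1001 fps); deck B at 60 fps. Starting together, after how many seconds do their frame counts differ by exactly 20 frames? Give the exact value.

The gap grows by |60 − 60000/1001| = 60/1001 frames per second.
Time for a 20-frame gap: 20 ÷ (60/1001) = 1001/3 s.

1001/3 seconds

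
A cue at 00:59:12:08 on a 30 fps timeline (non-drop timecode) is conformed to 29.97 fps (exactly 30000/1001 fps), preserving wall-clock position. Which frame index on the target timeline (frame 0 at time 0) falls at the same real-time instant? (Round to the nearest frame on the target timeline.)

frame 106462

Source frame index: (0×3600 + 59×60 + 12) × 30 + 8 = 106568.
Real time: 106568 / (30) = 53284/15 s.
Target frame: (53284/15) × (30000/1001) = 1384000/13 ≈ 106461.538 → 106462.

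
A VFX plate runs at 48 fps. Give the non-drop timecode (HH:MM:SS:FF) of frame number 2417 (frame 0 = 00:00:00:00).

00:00:50:17

2417 ÷ 48 = 50 full seconds, remainder 17 frames.
50 s = 0 h 0 min 50 s.
Timecode: 00:00:50:17.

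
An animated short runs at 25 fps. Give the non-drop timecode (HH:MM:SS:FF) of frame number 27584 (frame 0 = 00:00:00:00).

00:18:23:09

27584 ÷ 25 = 1103 full seconds, remainder 9 frames.
1103 s = 0 h 18 min 23 s.
Timecode: 00:18:23:09.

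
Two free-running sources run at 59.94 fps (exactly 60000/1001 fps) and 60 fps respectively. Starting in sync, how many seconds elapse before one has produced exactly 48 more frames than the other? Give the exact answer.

The gap grows by |60 − 60000/1001| = 60/1001 frames per second.
Time for a 48-frame gap: 48 ÷ (60/1001) = 800.8 s.

800.8 seconds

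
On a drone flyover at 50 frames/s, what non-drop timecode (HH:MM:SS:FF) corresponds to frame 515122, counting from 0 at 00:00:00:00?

02:51:42:22

515122 ÷ 50 = 10302 full seconds, remainder 22 frames.
10302 s = 2 h 51 min 42 s.
Timecode: 02:51:42:22.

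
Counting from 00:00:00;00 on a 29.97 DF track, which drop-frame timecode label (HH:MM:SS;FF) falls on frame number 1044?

00:00:34;24

Ten DF minutes hold 17982 frames, so frame 1044 lies in block 0 (frames 0–17981) with 1044 frames into that block.
The block's first minute is 1800 frames and the rest 1798 each; 1044 frames reaches minute 0, so 0 × 18 + 0 × 2 = 0 labels have been skipped so far.
Adding those back, label number 1044 + 0 = 1044 at 30 labels/s is 34 s + 24 f = 0 h 0 min 34 s frame 24, i.e. 00:00:34;24.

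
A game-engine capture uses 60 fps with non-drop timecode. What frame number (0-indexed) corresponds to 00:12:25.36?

Total seconds to the label: (0 × 3600 + 12 × 60 + 25) = 745.
Frame index = 745 × 60 + 36 = 44736.

frame 44736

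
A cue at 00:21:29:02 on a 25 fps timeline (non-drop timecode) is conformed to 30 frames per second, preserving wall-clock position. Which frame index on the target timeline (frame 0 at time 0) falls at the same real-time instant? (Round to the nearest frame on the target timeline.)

Source frame index: (0×3600 + 21×60 + 29) × 25 + 2 = 32227.
Real time: 32227 / (25) = 32227/25 s.
Target frame: (32227/25) × (30) = 193362/5 ≈ 38672.400 → 38672.

frame 38672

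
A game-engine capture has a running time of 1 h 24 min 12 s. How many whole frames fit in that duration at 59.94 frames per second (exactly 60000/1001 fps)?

1 h 24 min 12 s = 5052 s.
Frames = 5052 × 60000/1001 = 303120000/1001 ≈ 302817.1828.
Complete frames: 302817.

302817 frames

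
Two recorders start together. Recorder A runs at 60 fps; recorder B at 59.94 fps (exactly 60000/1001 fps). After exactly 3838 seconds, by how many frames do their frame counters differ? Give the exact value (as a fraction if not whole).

230280/1001 frames

A emits 60 × 3838 = 230280 frames; B emits 60000/1001 × 3838 = 230280000/1001.
Difference = 230280/1001 frames (≈ 230.0500); B is behind A.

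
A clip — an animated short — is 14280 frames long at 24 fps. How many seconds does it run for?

595 seconds

Running time = 14280 / (24) = 595 s.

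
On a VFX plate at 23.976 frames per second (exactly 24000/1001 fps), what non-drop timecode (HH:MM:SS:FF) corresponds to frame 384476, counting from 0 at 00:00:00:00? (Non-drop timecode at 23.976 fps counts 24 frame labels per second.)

04:26:59:20

384476 ÷ 24 = 16019 full seconds, remainder 20 frames.
16019 s = 4 h 26 min 59 s.
Timecode: 04:26:59:20.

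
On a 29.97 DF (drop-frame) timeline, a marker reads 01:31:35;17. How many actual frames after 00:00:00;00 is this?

As if non-drop at 30 labels/s: (1 × 3600 + 31 × 60 + 35) × 30 + 17 = 164867.
Minute boundaries passed: 91; those not divisible by 10: 91 − 9 = 82; dropped labels = 2 × 82 = 164.
Actual frame index = 164867 − 164 = 164703.

164703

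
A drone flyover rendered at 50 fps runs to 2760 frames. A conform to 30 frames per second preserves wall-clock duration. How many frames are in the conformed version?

1656 frames

Target frames = source frames × (target rate / source rate) = 2760 × (30)/(50) = 2760 × 3/5 = 1656.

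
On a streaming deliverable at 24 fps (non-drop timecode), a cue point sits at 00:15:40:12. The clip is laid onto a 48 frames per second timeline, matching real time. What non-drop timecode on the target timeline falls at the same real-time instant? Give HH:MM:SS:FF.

Source frame index: (0×3600 + 15×60 + 40) × 24 + 12 = 22572.
Real time: 22572 / (24) = 1881/2 s.
Target frame: (1881/2) × (48) = 45144.
At 48 labels/s: frame 45144 → 00:15:40:24.

00:15:40:24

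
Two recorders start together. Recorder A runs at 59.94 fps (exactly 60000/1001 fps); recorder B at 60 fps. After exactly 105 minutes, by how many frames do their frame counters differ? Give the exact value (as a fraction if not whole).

54000/143 frames

105 min = 6300 s.
A emits 60000/1001 × 6300 = 54000000/143 frames; B emits 60 × 6300 = 378000.
Difference = 54000/143 frames (≈ 377.6224); B is ahead of A.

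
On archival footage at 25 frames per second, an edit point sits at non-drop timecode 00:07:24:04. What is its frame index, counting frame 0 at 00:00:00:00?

11104

Total seconds to the label: (0 × 3600 + 7 × 60 + 24) = 444.
Frame index = 444 × 25 + 4 = 11104.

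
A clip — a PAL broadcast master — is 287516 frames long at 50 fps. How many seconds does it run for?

5750.32 seconds

Running time = 287516 / (50) = 5750.32 s.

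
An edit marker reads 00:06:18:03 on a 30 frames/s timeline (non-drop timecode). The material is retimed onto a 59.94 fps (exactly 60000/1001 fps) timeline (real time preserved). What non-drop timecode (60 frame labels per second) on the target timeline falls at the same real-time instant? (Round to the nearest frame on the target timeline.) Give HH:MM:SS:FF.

Source frame index: (0×3600 + 6×60 + 18) × 30 + 3 = 11343.
Real time: 11343 / (30) = 3781/10 s.
Target frame: (3781/10) × (60000/1001) = 22686000/1001 ≈ 22663.337 → 22663.
At 60 labels/s: frame 22663 → 00:06:17:43.

00:06:17:43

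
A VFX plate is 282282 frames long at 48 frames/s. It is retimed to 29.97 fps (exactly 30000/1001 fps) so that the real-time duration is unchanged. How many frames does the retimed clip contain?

176250 frames

Target frames = source frames × (target rate / source rate) = 282282 × (30000/1001)/(48) = 282282 × 625/1001 = 176250.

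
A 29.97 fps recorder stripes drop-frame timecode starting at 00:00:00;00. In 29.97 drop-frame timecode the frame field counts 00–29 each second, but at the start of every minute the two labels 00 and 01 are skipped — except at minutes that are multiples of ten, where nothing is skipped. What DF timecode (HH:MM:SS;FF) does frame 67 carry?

00:00:02;07

Ten DF minutes hold 17982 frames, so frame 67 lies in block 0 (frames 0–17981) with 67 frames into that block.
The block's first minute is 1800 frames and the rest 1798 each; 67 frames reaches minute 0, so 0 × 18 + 0 × 2 = 0 labels have been skipped so far.
Adding those back, label number 67 + 0 = 67 at 30 labels/s is 2 s + 7 f = 0 h 0 min 2 s frame 7, i.e. 00:00:02;07.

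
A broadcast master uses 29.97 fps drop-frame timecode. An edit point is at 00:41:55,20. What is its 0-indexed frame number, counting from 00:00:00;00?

75396

As if non-drop at 30 labels/s: (0 × 3600 + 41 × 60 + 55) × 30 + 20 = 75470.
Minute boundaries passed: 41; those not divisible by 10: 41 − 4 = 37; dropped labels = 2 × 37 = 74.
Actual frame index = 75470 − 74 = 75396.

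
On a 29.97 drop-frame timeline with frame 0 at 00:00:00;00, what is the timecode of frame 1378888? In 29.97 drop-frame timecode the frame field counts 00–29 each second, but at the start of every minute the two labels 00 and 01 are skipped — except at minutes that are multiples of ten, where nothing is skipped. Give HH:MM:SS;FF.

12:46:48;28

Each 10-minute DF block holds 10 × 60 × 30 − 9 × 2 = 17982 frames. 1378888 ÷ 17982 → 76 full blocks, remainder 12256.
Within the partial block the first minute is 1800 frames and each further minute 1798, so 6 further minute boundaries passed. Total skipped labels = 18 × 76 + 2 × 6 = 1380.
Non-drop label index = 1378888 + 1380 = 1380268; at 30 labels/s that is 12:46:48:28, i.e. DF 12:46:48;28.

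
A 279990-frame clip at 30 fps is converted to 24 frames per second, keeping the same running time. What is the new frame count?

223992 frames

Target frames = source frames × (target rate / source rate) = 279990 × (24)/(30) = 279990 × 4/5 = 223992.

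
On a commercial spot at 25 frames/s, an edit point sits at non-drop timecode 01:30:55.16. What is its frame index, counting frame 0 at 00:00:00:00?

Total seconds to the label: (1 × 3600 + 30 × 60 + 55) = 5455.
Frame index = 5455 × 25 + 16 = 136391.

136391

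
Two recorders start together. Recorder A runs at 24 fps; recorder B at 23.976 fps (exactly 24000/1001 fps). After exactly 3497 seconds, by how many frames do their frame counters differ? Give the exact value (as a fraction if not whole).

6456/77 frames

A emits 24 × 3497 = 83928 frames; B emits 24000/1001 × 3497 = 6456000/77.
Difference = 6456/77 frames (≈ 83.8442); B is behind A.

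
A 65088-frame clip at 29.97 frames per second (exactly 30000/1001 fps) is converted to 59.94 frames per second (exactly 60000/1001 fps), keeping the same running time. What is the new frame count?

130176 frames

Frames at target rate = 65088 × (60000/1001) / (30000/1001) = 130176.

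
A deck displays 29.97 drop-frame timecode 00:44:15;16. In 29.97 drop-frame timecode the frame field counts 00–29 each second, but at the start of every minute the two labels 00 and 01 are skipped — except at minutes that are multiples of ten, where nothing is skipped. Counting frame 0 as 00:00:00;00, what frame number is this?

As if non-drop at 30 labels/s: (0 × 3600 + 44 × 60 + 15) × 30 + 16 = 79666.
Minute boundaries passed: 44; those not divisible by 10: 44 − 4 = 40; dropped labels = 2 × 40 = 80.
Actual frame index = 79666 − 80 = 79586.

79586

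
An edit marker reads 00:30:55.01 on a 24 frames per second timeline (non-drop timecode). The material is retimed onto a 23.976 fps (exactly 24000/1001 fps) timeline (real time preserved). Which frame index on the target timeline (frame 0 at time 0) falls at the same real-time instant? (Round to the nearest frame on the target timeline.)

frame 44477

Source frame index: (0×3600 + 30×60 + 55) × 24 + 1 = 44521.
Real time: 44521 / (24) = 44521/24 s.
Target frame: (44521/24) × (24000/1001) = 44521000/1001 ≈ 44476.523 → 44477.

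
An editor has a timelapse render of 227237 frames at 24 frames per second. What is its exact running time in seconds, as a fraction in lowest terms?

Running time = 227237 ÷ (24) = 227237 × 1/24 = 227237/24 s.

227237/24 seconds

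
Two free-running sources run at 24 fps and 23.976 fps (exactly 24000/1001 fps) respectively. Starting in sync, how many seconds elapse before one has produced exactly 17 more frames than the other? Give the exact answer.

17017/24 seconds

The gap grows by |24000/1001 − 24| = 24/1001 frames per second.
Time for a 17-frame gap: 17 ÷ (24/1001) = 17017/24 s.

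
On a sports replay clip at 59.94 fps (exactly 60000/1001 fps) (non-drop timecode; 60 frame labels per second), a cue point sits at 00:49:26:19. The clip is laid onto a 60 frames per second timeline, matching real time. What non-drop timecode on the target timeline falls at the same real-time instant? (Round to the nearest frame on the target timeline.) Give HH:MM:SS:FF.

Source frame index: (0×3600 + 49×60 + 26) × 60 + 19 = 177979.
Real time: 177979 / (60000/1001) = 178156979/60000 s.
Target frame: (178156979/60000) × (60) = 178156979/1000 ≈ 178156.979 → 178157.
At 60 labels/s: frame 178157 → 00:49:29:17.

00:49:29:17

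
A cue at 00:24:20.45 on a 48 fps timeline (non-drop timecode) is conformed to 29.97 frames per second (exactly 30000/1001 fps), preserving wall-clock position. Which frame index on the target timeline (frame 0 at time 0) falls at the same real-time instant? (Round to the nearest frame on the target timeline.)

frame 43784

Source frame index: (0×3600 + 24×60 + 20) × 48 + 45 = 70125.
Real time: 70125 / (48) = 23375/16 s.
Target frame: (23375/16) × (30000/1001) = 3984375/91 ≈ 43784.341 → 43784.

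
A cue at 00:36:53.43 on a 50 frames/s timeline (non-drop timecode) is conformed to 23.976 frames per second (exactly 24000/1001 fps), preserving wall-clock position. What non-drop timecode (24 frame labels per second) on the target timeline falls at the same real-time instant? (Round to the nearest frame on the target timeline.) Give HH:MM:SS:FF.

00:36:51:16

Source frame index: (0×3600 + 36×60 + 53) × 50 + 43 = 110693.
Real time: 110693 / (50) = 110693/50 s.
Target frame: (110693/50) × (24000/1001) = 4830240/91 ≈ 53079.560 → 53080.
At 24 labels/s: frame 53080 → 00:36:51:16.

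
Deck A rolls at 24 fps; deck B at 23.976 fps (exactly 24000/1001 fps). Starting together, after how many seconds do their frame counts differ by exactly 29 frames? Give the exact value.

The gap grows by |24000/1001 − 24| = 24/1001 frames per second.
Time for a 29-frame gap: 29 ÷ (24/1001) = 29029/24 s.

29029/24 seconds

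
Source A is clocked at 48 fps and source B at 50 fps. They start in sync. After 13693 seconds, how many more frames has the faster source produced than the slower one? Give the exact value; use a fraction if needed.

A emits 48 × 13693 = 657264 frames; B emits 50 × 13693 = 684650.
Difference = 27386 frames; B is ahead of A.

27386 frames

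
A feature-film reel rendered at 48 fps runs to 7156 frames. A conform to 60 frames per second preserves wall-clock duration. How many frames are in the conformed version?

Target frames = source frames × (target rate / source rate) = 7156 × (60)/(48) = 7156 × 5/4 = 8945.

8945 frames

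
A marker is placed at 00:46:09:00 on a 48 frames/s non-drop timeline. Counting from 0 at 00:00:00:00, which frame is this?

Total seconds to the label: (0 × 3600 + 46 × 60 + 9) = 2769.
Frame index = 2769 × 48 + 0 = 132912.

132912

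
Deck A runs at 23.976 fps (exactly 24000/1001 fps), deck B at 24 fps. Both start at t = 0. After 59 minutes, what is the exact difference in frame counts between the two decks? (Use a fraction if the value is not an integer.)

59 min = 3540 s.
A emits 24000/1001 × 3540 = 84960000/1001 frames; B emits 24 × 3540 = 84960.
Difference = 84960/1001 frames (≈ 84.8751); B is ahead of A.

84960/1001 frames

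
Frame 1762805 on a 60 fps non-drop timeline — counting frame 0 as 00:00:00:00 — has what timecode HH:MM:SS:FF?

08:09:40:05

1762805 ÷ 60 = 29380 full seconds, remainder 5 frames.
29380 s = 8 h 9 min 40 s.
Timecode: 08:09:40:05.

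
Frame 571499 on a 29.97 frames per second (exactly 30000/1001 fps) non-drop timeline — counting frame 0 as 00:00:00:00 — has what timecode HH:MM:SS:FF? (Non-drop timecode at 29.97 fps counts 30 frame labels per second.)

05:17:29:29

571499 ÷ 30 = 19049 full seconds, remainder 29 frames.
19049 s = 5 h 17 min 29 s.
Timecode: 05:17:29:29.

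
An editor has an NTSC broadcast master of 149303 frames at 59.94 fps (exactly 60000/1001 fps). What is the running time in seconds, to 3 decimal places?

Running time = 149303 × 1001/60000 = 149452303/60000 s ≈ 2490.872 s.

2490.872 seconds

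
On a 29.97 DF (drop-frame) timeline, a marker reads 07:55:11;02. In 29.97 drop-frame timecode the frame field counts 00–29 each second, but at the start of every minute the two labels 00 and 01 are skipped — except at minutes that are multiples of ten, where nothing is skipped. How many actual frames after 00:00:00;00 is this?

854476

Complete 10-minute blocks: 47, each 17982 frames → 845154.
Remaining 5 whole minutes in the current block: 1800 + 4 × 1798 = 8992 frames.
Within the current minute: 11 × 30 + 2 − 2 = 330 (labels ;00/;01 skipped at this minute). Total = 845154 + 8992 + 330 = 854476.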